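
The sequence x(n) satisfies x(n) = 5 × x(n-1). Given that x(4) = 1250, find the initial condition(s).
In general x(n) = 5ⁿ · x(0). At n = 4: x(0) = x(4) / 5^4 = 1250 / 625 = 2.

x(0) = 2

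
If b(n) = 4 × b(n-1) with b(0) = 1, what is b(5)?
Computing step by step:
b(0) = 1
b(1) = 4 × 1 = 4
b(2) = 4 × 4 = 16
b(3) = 4 × 16 = 64
b(4) = 4 × 64 = 256
b(5) = 4 × 256 = 1024

1024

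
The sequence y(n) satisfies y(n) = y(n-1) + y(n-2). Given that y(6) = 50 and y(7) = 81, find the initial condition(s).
Work backwards using y(k) = y(k+2) - y(k+1):
y(5) = y(7) - y(6) = 81 - 50 = 31
y(4) = y(6) - y(5) = 50 - 31 = 19
y(3) = y(5) - y(4) = 31 - 19 = 12
y(2) = y(4) - y(3) = 19 - 12 = 7
y(1) = y(3) - y(2) = 12 - 7 = 5
y(0) = y(2) - y(1) = 7 - 5 = 2

y(0) = 2, y(1) = 5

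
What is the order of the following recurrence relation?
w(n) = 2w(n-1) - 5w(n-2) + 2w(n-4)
The order is the largest lag k for which w(n-k) appears. Here the deepest term is w(n-4), so the order is 4.

Order 4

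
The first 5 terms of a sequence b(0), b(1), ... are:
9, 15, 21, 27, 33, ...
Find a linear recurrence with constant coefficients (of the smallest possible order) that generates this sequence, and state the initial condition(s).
Look for the lowest-order linear relation among consecutive terms.
Observation: consecutive differences are constant (= 6).
Check at n=2: 1·15 + 6 = 21. ✓

b(n) = b(n-1) + 6, b(0) = 9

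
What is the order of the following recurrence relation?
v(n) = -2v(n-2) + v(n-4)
The order is the largest lag k for which v(n-k) appears. Here the deepest term is v(n-4), so the order is 4.

Order 4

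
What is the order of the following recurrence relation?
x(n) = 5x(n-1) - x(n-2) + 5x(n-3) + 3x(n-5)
The order is the largest lag k for which x(n-k) appears. Here the deepest term is x(n-5), so the order is 5.

Order 5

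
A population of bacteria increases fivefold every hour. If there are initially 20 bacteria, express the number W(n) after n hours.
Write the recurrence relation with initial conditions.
Each hour multiplies the count by 5, so the count after n hours depends only on the count after n-1 hours: W(n) = 5 × W(n-1). The starting count gives W(0) = 20.
Unrolling n times gives the closed form W(n) = 20 × 5ⁿ.

W(n) = 5 × W(n-1), W(0) = 20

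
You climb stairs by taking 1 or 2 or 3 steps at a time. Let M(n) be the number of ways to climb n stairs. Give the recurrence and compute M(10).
Condition on the size of the last step (1 to 3): before it there were n-1, …, n-3 stairs climbed, and these cases are disjoint, so M(n) = M(n-1) + M(n-2) + M(n-3) (order-3 linear recurrence).
Initial conditions by direct count (compositions of i into parts ≤ 3): M(1) = 1; M(2) = 2; M(3) = 4.
Iterating the recurrence: M(4) = 7, M(5) = 13, M(6) = 24, M(7) = 44, M(8) = 81, M(9) = 149, M(10) = 274.

M(n) = M(n-1) + M(n-2) + M(n-3), M(1) = 1, M(2) = 2, M(3) = 4; M(10) = 274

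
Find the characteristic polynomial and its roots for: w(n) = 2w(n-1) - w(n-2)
Substitute w(n) = rⁿ and divide through by rⁿ⁻²: r² - 2r + 1 = 0
Factor: (r - 1)² = 0, so r = 1 (double root).
General solution: w(n) = (A + Bn)·1ⁿ

Characteristic: r² - 2r + 1 = 0, Roots: r = 1 (double root)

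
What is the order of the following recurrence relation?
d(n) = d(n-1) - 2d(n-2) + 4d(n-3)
The order is the largest lag k for which d(n-k) appears. Here the deepest term is d(n-3), so the order is 3.

Order 3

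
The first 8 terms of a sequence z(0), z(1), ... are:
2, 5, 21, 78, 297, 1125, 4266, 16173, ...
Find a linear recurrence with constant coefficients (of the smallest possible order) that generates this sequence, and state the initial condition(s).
Look for the lowest-order linear relation among consecutive terms.
Observation: z(n) - 3·z(n-1) - (3)·z(n-2) = 0 holds for the shown terms, and no order-1 relation z(n) = α·z(n-1) + β fits.
Check at n=3: 3·21 + (3)·5 = 78. ✓

z(n) = 3z(n-1) + 3z(n-2), z(0) = 2, z(1) = 5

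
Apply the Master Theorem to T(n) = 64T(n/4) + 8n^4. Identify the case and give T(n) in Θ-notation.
Master Theorem template: T(n) = a·T(n/b) + f(n).
Here: a=64, b=4, f(n)=8n^4
Compute log_b(a) = log_4(64) = 3.
f(n) = 8n^4 = Ω(n^(3+ε)) with ε = 1, and the regularity condition holds (a·f(n/b) = (a/b^4)·f(n) with a/b^4 = 4^-1 < 1). Case 3: T(n) = Θ(f(n)) = Θ(n^4).

Case 3: T(n) = Θ(n^4)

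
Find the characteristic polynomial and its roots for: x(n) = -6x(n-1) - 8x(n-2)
Substitute x(n) = rⁿ and divide through by rⁿ⁻²: r² + 6r + 8 = 0
Factor: (r + 2)(r + 4) = 0, so r = -2, -4.
General solution: x(n) = A·(-2)ⁿ + B·(-4)ⁿ

Characteristic: r² + 6r + 8 = 0, Roots: r = -2, -4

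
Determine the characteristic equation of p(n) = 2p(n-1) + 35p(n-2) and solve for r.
Substitute p(n) = rⁿ and divide through by rⁿ⁻²: r² - 2r - 35 = 0
Factor: (r - 7)(r + 5) = 0, so r = 7, -5.
General solution: p(n) = A·7ⁿ + B·(-5)ⁿ

Characteristic: r² - 2r - 35 = 0, Roots: r = 7, -5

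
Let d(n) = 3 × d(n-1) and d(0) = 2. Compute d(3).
Computing step by step:
d(0) = 2
d(1) = 3 × 2 = 6
d(2) = 3 × 6 = 18
d(3) = 3 × 18 = 54

54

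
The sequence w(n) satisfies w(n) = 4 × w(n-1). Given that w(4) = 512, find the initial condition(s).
In general w(n) = 4ⁿ · w(0). At n = 4: w(0) = w(4) / 4^4 = 512 / 256 = 2.

w(0) = 2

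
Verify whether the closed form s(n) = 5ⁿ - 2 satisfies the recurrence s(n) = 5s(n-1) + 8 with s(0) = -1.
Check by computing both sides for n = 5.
From the recurrence with s(0) = -1:
  s(0) = -1, s(1) = 3, s(2) = 23, s(3) = 123, s(4) = 623, s(5) = 3123
  so the recurrence gives s(5) = 3123.
From the proposed closed form s(n) = 5ⁿ - 2:
  s(5) = 3123.
Both sides give 3123 at n = 5, and the initial condition(s) match, so the closed form is consistent.

Yes, the closed form is correct.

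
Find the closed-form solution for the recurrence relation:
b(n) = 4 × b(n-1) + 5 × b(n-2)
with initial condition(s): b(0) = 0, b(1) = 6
Recurrence: b(n) = 4 × b(n-1) + 5 × b(n-2), initial: b(0) = 0, b(1) = 6.
Characteristic equation: r² - 4r - 5 = 0, which factors as (r - 5)(r + 1) = 0, so r = 5, -1. General solution b(n) = A·5ⁿ + B·(-1)ⁿ. From b(0) = 0: A + B = 0. From b(1) = 6: 5A - 1B = 6. Solving gives A = 1, B = -1.

b(n) = 5ⁿ - (-1)ⁿ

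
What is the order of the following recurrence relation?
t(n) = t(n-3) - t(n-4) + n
The order is the largest lag k for which t(n-k) appears. Here the deepest term is t(n-4) (the n term is non-homogeneous and does not affect the order), so the order is 4.

Order 4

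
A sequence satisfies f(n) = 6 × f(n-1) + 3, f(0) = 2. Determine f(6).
Computing step by step:
f(0) = 2
f(1) = 6 × 2 + 3 = 15
f(2) = 6 × 15 + 3 = 93
f(3) = 6 × 93 + 3 = 561
f(4) = 6 × 561 + 3 = 3369
f(5) = 6 × 3369 + 3 = 20217
f(6) = 6 × 20217 + 3 = 121305

121305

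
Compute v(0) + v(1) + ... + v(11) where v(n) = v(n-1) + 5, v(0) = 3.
Computing the sequence terms: 3, 8, 13, 18, 23, 28, 33, 38, 43, 48, 53, 58
Adding these values together:

366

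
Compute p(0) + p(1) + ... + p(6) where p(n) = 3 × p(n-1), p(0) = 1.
Computing the sequence terms: 1, 3, 9, 27, 81, 243, 729
Adding these values together:

1093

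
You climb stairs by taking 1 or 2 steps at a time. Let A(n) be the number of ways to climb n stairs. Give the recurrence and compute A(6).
Condition on the size of the last step (1 to 2): before it there were n-1, …, n-2 stairs climbed, and these cases are disjoint, so A(n) = A(n-1) + A(n-2) (Fibonacci-type sequence).
Initial conditions by direct count (compositions of i into parts ≤ 2): A(1) = 1; A(2) = 2.
Iterating the recurrence: A(3) = 3, A(4) = 5, A(5) = 8, A(6) = 13.

A(n) = A(n-1) + A(n-2), A(1) = 1, A(2) = 2; A(6) = 13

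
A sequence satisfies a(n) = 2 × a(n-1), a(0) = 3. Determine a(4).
Computing step by step:
a(0) = 3
a(1) = 2 × 3 = 6
a(2) = 2 × 6 = 12
a(3) = 2 × 12 = 24
a(4) = 2 × 24 = 48

48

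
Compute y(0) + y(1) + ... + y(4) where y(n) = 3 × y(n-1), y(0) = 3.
Computing the sequence terms: 3, 9, 27, 81, 243
Adding these values together:

363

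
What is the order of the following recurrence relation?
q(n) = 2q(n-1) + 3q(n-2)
The order is the largest lag k for which q(n-k) appears. Here the deepest term is q(n-2), so the order is 2.

Order 2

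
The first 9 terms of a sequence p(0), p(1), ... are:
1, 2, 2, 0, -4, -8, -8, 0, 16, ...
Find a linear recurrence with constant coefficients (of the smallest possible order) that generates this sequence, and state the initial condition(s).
Look for the lowest-order linear relation among consecutive terms.
Observation: p(n) - 2·p(n-1) - (-2)·p(n-2) = 0 holds for the shown terms, and no order-1 relation p(n) = α·p(n-1) + β fits.
Check at n=3: 2·2 + (-2)·2 = 0. ✓

p(n) = 2p(n-1) - 2p(n-2), p(0) = 1, p(1) = 2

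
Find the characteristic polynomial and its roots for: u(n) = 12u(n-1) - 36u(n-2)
Substitute u(n) = rⁿ and divide through by rⁿ⁻²: r² - 12r + 36 = 0
Factor: (r - 6)² = 0, so r = 6 (double root).
General solution: u(n) = (A + Bn)·6ⁿ

Characteristic: r² - 12r + 36 = 0, Roots: r = 6 (double root)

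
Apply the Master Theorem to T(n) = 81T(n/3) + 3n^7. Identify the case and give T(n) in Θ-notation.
Master Theorem template: T(n) = a·T(n/b) + f(n).
Here: a=81, b=3, f(n)=3n^7
Compute log_b(a) = log_3(81) = 4.
f(n) = 3n^7 = Ω(n^(4+ε)) with ε = 3, and the regularity condition holds (a·f(n/b) = (a/b^7)·f(n) with a/b^7 = 3^-3 < 1). Case 3: T(n) = Θ(f(n)) = Θ(n^7).

Case 3: T(n) = Θ(n^7)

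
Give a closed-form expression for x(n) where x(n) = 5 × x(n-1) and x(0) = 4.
Recurrence: x(n) = 5 × x(n-1), initial: x(0) = 4.
Each term is 5 times the previous, so this is geometric with ratio 5. After n steps: x(n) = x(0)·5ⁿ = 4·5ⁿ.

x(n) = 4·5ⁿ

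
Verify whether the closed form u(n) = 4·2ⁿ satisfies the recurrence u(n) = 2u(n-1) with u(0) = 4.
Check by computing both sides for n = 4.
From the recurrence with u(0) = 4:
  u(0) = 4, u(1) = 8, u(2) = 16, u(3) = 32, u(4) = 64
  so the recurrence gives u(4) = 64.
From the proposed closed form u(n) = 4·2ⁿ:
  u(4) = 64.
Both sides give 64 at n = 4, and the initial condition(s) match, so the closed form is consistent.

Yes, the closed form is correct.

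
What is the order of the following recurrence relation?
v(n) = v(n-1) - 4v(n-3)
The order is the largest lag k for which v(n-k) appears. Here the deepest term is v(n-3), so the order is 3.

Order 3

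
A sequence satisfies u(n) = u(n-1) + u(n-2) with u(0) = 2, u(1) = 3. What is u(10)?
Computing the sequence terms:
2, 3, 5, 8, 13, 21, 34, 55, 89, 144, 233

233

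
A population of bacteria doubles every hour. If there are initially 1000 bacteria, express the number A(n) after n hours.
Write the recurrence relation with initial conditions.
Each hour multiplies the count by 2, so the count after n hours depends only on the count after n-1 hours: A(n) = 2 × A(n-1). The starting count gives A(0) = 1000.
Unrolling n times gives the closed form A(n) = 1000 × 2ⁿ.

A(n) = 2 × A(n-1), A(0) = 1000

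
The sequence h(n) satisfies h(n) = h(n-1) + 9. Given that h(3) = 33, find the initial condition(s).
h(3) = h(0) + 3·9, so h(0) = 33 - 27 = 6.

h(0) = 6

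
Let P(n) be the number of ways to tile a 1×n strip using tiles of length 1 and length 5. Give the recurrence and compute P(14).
Condition on the last tile: it has length 1 (leaving a 1×(n-1) strip) or length 5 (leaving a 1×(n-5) strip), so P(n) = P(n-1) + P(n-5) (order-5 linear recurrence).
For 0 ≤ i < 5 only unit tiles fit, so P(i) = 1.
Iterating the recurrence: P(5) = 2, P(6) = 3, P(7) = 4, P(8) = 5, P(9) = 6, P(10) = 8, P(11) = 11, P(12) = 15, P(13) = 20, P(14) = 26.

P(n) = P(n-1) + P(n-5), with P(i) = 1 for 0 ≤ i < 5; P(14) = 26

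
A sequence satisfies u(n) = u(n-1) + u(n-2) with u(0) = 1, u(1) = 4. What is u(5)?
Computing the sequence terms:
1, 4, 5, 9, 14, 23

23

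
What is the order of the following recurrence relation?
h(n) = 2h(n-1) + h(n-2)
The order is the largest lag k for which h(n-k) appears. Here the deepest term is h(n-2), so the order is 2.

Order 2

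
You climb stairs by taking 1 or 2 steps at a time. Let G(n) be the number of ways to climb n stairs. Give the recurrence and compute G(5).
Condition on the size of the last step (1 to 2): before it there were n-1, …, n-2 stairs climbed, and these cases are disjoint, so G(n) = G(n-1) + G(n-2) (Fibonacci-type sequence).
Initial conditions by direct count (compositions of i into parts ≤ 2): G(1) = 1; G(2) = 2.
Iterating the recurrence: G(3) = 3, G(4) = 5, G(5) = 8.

G(n) = G(n-1) + G(n-2), G(1) = 1, G(2) = 2; G(5) = 8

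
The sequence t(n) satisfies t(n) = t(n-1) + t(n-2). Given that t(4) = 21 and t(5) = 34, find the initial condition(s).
Work backwards using t(k) = t(k+2) - t(k+1):
t(3) = t(5) - t(4) = 34 - 21 = 13
t(2) = t(4) - t(3) = 21 - 13 = 8
t(1) = t(3) - t(2) = 13 - 8 = 5
t(0) = t(2) - t(1) = 8 - 5 = 3

t(0) = 3, t(1) = 5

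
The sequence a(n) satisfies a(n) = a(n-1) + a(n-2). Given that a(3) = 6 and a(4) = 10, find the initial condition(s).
Work backwards using a(k) = a(k+2) - a(k+1):
a(2) = a(4) - a(3) = 10 - 6 = 4
a(1) = a(3) - a(2) = 6 - 4 = 2
a(0) = a(2) - a(1) = 4 - 2 = 2

a(0) = 2, a(1) = 2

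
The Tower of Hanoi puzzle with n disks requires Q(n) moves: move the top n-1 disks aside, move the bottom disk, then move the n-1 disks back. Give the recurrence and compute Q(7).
Moving n disks = move the top n-1 disks aside (Q(n-1) moves) + move the largest disk (1 move) + move the n-1 disks back on top (Q(n-1) moves), so Q(n) = 2Q(n-1) + 1, with Q(1) = 1 (a single disk takes one move).
First terms: 1, 3, 7, 15, 31, 63, … — each is one less than a power of 2. Indeed Q(n) + 1 = 2(Q(n-1) + 1) with Q(1) + 1 = 2, so Q(n) + 1 = 2ⁿ and Q(n) = 2ⁿ - 1.
Hence Q(7) = 2^7 - 1 = 128 - 1 = 127.

Q(n) = 2Q(n-1) + 1, Q(1) = 1; Q(7) = 127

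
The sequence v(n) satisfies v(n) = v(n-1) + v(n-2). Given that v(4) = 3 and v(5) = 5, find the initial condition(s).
Work backwards using v(k) = v(k+2) - v(k+1):
v(3) = v(5) - v(4) = 5 - 3 = 2
v(2) = v(4) - v(3) = 3 - 2 = 1
v(1) = v(3) - v(2) = 2 - 1 = 1
v(0) = v(2) - v(1) = 1 - 1 = 0

v(0) = 0, v(1) = 1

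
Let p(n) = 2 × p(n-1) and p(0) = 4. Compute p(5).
Computing step by step:
p(0) = 4
p(1) = 2 × 4 = 8
p(2) = 2 × 8 = 16
p(3) = 2 × 16 = 32
p(4) = 2 × 32 = 64
p(5) = 2 × 64 = 128

128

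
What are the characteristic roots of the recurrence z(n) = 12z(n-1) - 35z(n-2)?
Substitute z(n) = rⁿ and divide through by rⁿ⁻²: r² - 12r + 35 = 0
Factor: (r - 5)(r - 7) = 0, so r = 5, 7.
General solution: z(n) = A·5ⁿ + B·7ⁿ

Characteristic: r² - 12r + 35 = 0, Roots: r = 5, 7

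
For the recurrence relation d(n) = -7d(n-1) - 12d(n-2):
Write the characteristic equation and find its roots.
Substitute d(n) = rⁿ and divide through by rⁿ⁻²: r² + 7r + 12 = 0
Factor: (r + 4)(r + 3) = 0, so r = -4, -3.
General solution: d(n) = A·(-4)ⁿ + B·(-3)ⁿ

Characteristic: r² + 7r + 12 = 0, Roots: r = -4, -3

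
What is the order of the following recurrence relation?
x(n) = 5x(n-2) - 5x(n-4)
The order is the largest lag k for which x(n-k) appears. Here the deepest term is x(n-4), so the order is 4.

Order 4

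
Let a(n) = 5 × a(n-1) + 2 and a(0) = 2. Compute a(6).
Computing step by step:
a(0) = 2
a(1) = 5 × 2 + 2 = 12
a(2) = 5 × 12 + 2 = 62
a(3) = 5 × 62 + 2 = 312
a(4) = 5 × 312 + 2 = 1562
a(5) = 5 × 1562 + 2 = 7812
a(6) = 5 × 7812 + 2 = 39062

39062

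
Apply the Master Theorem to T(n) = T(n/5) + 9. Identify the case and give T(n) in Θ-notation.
Master Theorem template: T(n) = a·T(n/b) + f(n).
Here: a=1, b=5, f(n)=9
Compute log_b(a) = log_5(1) = 0.
f(n) = 9 = Θ(1). Case 2: T(n) = Θ(log n).

Case 2: T(n) = Θ(log n)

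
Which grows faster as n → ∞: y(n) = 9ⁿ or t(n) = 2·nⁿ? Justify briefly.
Comparing growth rates:
Growth-rate hierarchy: log n ≺ any polynomial ≺ any exponential cⁿ (c>1) ≺ n! ≺ nⁿ.
super-exponential nⁿ dominates exponential base 9 asymptotically.

t(n) grows faster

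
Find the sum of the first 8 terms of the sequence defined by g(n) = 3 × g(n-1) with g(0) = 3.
Computing the sequence terms: 3, 9, 27, 81, 243, 729, 2187, 6561
Adding these values together:

9840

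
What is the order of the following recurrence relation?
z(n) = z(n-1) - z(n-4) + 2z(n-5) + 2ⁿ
The order is the largest lag k for which z(n-k) appears. Here the deepest term is z(n-5) (the 2ⁿ term is non-homogeneous and does not affect the order), so the order is 5.

Order 5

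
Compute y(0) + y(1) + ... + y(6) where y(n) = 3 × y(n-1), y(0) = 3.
Computing the sequence terms: 3, 9, 27, 81, 243, 729, 2187
Adding these values together:

3279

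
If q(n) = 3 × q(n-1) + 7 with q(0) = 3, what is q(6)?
Computing step by step:
q(0) = 3
q(1) = 3 × 3 + 7 = 16
q(2) = 3 × 16 + 7 = 55
q(3) = 3 × 55 + 7 = 172
q(4) = 3 × 172 + 7 = 523
q(5) = 3 × 523 + 7 = 1576
q(6) = 3 × 1576 + 7 = 4735

4735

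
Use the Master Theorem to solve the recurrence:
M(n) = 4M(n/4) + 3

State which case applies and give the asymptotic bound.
Master Theorem template: M(n) = a·M(n/b) + f(n).
Here: a=4, b=4, f(n)=3
Compute log_b(a) = log_4(4) = 1.
f(n) = 3 = O(n^(1-ε)) with ε = 1. Case 1: M(n) = Θ(n^log_b(a)) = Θ(n).

Case 1: M(n) = Θ(n)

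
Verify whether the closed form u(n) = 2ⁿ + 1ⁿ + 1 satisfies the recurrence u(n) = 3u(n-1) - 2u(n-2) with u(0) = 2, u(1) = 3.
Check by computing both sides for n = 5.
From the recurrence with u(0) = 2, u(1) = 3:
  u(0) = 2, u(1) = 3, u(2) = 5, u(3) = 9, u(4) = 17, u(5) = 33
  so the recurrence gives u(5) = 33.
From the proposed closed form u(n) = 2ⁿ + 1ⁿ + 1:
  u(5) = 34.
The recurrence gives 33 but the closed form gives 34, so the closed form does not satisfy the recurrence.

No, the closed form is incorrect.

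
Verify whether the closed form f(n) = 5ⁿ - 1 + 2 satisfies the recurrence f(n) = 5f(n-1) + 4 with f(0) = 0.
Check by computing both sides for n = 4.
From the recurrence with f(0) = 0:
  f(0) = 0, f(1) = 4, f(2) = 24, f(3) = 124, f(4) = 624
  so the recurrence gives f(4) = 624.
From the proposed closed form f(n) = 5ⁿ - 1 + 2:
  f(4) = 626.
The recurrence gives 624 but the closed form gives 626, so the closed form does not satisfy the recurrence.

No, the closed form is incorrect.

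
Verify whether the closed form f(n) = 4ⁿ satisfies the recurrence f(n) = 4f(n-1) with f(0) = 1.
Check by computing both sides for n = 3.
From the recurrence with f(0) = 1:
  f(0) = 1, f(1) = 4, f(2) = 16, f(3) = 64
  so the recurrence gives f(3) = 64.
From the proposed closed form f(n) = 4ⁿ:
  f(3) = 64.
Both sides give 64 at n = 3, and the initial condition(s) match, so the closed form is consistent.

Yes, the closed form is correct.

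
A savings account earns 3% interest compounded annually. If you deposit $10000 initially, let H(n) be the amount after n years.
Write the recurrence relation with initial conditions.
Each year the balance grows by 3%, i.e. is multiplied by 1 + 3/100 = 1.03, so H(n) = 1.03 × H(n-1). The initial deposit gives H(0) = 10000.
Unrolling gives the closed form H(n) = 10000 × (1.03)ⁿ.

H(n) = 1.03 × H(n-1), H(0) = 10000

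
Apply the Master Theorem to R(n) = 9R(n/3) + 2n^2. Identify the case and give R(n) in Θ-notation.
Master Theorem template: R(n) = a·R(n/b) + f(n).
Here: a=9, b=3, f(n)=2n^2
Compute log_b(a) = log_3(9) = 2.
f(n) = 2n^2 = Θ(n^2). Case 2: R(n) = Θ(n^2 log n).

Case 2: R(n) = Θ(n^2 log n)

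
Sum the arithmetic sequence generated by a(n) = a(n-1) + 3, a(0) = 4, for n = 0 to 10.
Computing the sequence terms: 4, 7, 10, 13, 16, 19, 22, 25, 28, 31, 34
Adding these values together:

209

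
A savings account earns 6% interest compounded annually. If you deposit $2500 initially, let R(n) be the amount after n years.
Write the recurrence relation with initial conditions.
Each year the balance grows by 6%, i.e. is multiplied by 1 + 6/100 = 1.06, so R(n) = 1.06 × R(n-1). The initial deposit gives R(0) = 2500.
Unrolling gives the closed form R(n) = 2500 × (1.06)ⁿ.

R(n) = 1.06 × R(n-1), R(0) = 2500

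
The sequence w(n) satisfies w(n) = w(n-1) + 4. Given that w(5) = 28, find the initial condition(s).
w(5) = w(0) + 5·4, so w(0) = 28 - 20 = 8.

w(0) = 8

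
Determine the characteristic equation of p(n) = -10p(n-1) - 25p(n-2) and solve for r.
Substitute p(n) = rⁿ and divide through by rⁿ⁻²: r² + 10r + 25 = 0
Factor: (r + 5)² = 0, so r = -5 (double root).
General solution: p(n) = (A + Bn)·(-5)ⁿ

Characteristic: r² + 10r + 25 = 0, Roots: r = -5 (double root)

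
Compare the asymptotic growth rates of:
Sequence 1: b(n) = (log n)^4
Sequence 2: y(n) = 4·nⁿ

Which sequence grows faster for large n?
Comparing growth rates:
Growth-rate hierarchy: log n ≺ any polynomial ≺ any exponential cⁿ (c>1) ≺ n! ≺ nⁿ.
super-exponential nⁿ dominates polylogarithmic (log n)^4 asymptotically.

y(n) grows faster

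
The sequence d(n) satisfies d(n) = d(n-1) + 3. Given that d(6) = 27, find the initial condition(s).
d(6) = d(0) + 6·3, so d(0) = 27 - 18 = 9.

d(0) = 9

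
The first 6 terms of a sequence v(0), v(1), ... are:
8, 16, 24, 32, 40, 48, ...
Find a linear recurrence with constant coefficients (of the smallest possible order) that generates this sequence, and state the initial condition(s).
Look for the lowest-order linear relation among consecutive terms.
Observation: consecutive differences are constant (= 8).
Check at n=2: 1·16 + 8 = 24. ✓

v(n) = v(n-1) + 8, v(0) = 8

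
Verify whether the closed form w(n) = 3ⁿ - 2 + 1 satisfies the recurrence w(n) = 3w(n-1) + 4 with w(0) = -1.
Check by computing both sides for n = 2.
From the recurrence with w(0) = -1:
  w(0) = -1, w(1) = 1, w(2) = 7
  so the recurrence gives w(2) = 7.
From the proposed closed form w(n) = 3ⁿ - 2 + 1:
  w(2) = 8.
The recurrence gives 7 but the closed form gives 8, so the closed form does not satisfy the recurrence.

No, the closed form is incorrect.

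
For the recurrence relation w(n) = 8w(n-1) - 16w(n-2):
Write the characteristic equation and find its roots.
Substitute w(n) = rⁿ and divide through by rⁿ⁻²: r² - 8r + 16 = 0
Factor: (r - 4)² = 0, so r = 4 (double root).
General solution: w(n) = (A + Bn)·4ⁿ

Characteristic: r² - 8r + 16 = 0, Roots: r = 4 (double root)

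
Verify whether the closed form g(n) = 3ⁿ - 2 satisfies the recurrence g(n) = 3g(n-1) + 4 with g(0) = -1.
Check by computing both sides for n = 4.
From the recurrence with g(0) = -1:
  g(0) = -1, g(1) = 1, g(2) = 7, g(3) = 25, g(4) = 79
  so the recurrence gives g(4) = 79.
From the proposed closed form g(n) = 3ⁿ - 2:
  g(4) = 79.
Both sides give 79 at n = 4, and the initial condition(s) match, so the closed form is consistent.

Yes, the closed form is correct.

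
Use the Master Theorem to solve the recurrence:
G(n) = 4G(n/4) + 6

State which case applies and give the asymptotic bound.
Master Theorem template: G(n) = a·G(n/b) + f(n).
Here: a=4, b=4, f(n)=6
Compute log_b(a) = log_4(4) = 1.
f(n) = 6 = O(n^(1-ε)) with ε = 1. Case 1: G(n) = Θ(n^log_b(a)) = Θ(n).

Case 1: G(n) = Θ(n)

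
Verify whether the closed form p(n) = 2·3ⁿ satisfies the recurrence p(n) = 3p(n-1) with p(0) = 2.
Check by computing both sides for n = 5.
From the recurrence with p(0) = 2:
  p(0) = 2, p(1) = 6, p(2) = 18, p(3) = 54, p(4) = 162, p(5) = 486
  so the recurrence gives p(5) = 486.
From the proposed closed form p(n) = 2·3ⁿ:
  p(5) = 486.
Both sides give 486 at n = 5, and the initial condition(s) match, so the closed form is consistent.

Yes, the closed form is correct.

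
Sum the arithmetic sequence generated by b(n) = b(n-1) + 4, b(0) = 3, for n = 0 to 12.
Computing the sequence terms: 3, 7, 11, 15, 19, 23, 27, 31, 35, 39, 43, 47, 51
Adding these values together:

351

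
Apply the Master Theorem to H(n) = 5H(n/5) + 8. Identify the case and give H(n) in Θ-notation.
Master Theorem template: H(n) = a·H(n/b) + f(n).
Here: a=5, b=5, f(n)=8
Compute log_b(a) = log_5(5) = 1.
f(n) = 8 = O(n^(1-ε)) with ε = 1. Case 1: H(n) = Θ(n^log_b(a)) = Θ(n).

Case 1: H(n) = Θ(n)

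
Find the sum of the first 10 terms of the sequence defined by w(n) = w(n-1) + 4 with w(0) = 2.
Computing the sequence terms: 2, 6, 10, 14, 18, 22, 26, 30, 34, 38
Adding these values together:

200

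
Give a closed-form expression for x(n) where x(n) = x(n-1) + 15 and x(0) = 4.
Recurrence: x(n) = x(n-1) + 15, initial: x(0) = 4.
Each step adds 15, so x(n) = x(0) + 15n = 15n + 4.

x(n) = 15n + 4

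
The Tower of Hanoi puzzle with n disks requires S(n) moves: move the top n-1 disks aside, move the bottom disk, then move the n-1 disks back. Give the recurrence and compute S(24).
Moving n disks = move the top n-1 disks aside (S(n-1) moves) + move the largest disk (1 move) + move the n-1 disks back on top (S(n-1) moves), so S(n) = 2S(n-1) + 1, with S(1) = 1 (a single disk takes one move).
First terms: 1, 3, 7, 15, 31, 63, … — each is one less than a power of 2. Indeed S(n) + 1 = 2(S(n-1) + 1) with S(1) + 1 = 2, so S(n) + 1 = 2ⁿ and S(n) = 2ⁿ - 1.
Hence S(24) = 2^24 - 1 = 16777216 - 1 = 16777215.

S(n) = 2S(n-1) + 1, S(1) = 1; S(24) = 16777215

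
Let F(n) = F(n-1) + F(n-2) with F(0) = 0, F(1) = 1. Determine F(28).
Computing the sequence terms:
0, 1, 1, 2, 3, 5, 8, 13, 21, 34, 55, 89, 144, 233, 377, 610, 987, 1597, 2584, 4181, 6765, 10946, 17711, 28657, 46368, 75025, 121393, 196418, 317811

317811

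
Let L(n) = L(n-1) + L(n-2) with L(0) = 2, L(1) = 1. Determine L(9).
Computing the sequence terms:
2, 1, 3, 4, 7, 11, 18, 29, 47, 76

76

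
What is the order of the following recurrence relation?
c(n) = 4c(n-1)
The order is the largest lag k for which c(n-k) appears. Here the deepest term is c(n-1), so the order is 1.

Order 1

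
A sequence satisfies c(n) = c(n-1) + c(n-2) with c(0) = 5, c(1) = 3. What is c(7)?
Computing the sequence terms:
5, 3, 8, 11, 19, 30, 49, 79

79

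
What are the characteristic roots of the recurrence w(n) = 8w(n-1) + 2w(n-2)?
Substitute w(n) = rⁿ and divide through by rⁿ⁻²: r² - 8r - 2 = 0
Discriminant: 8² + 4·2 = 72, not a perfect square, so by the quadratic formula r = (8 ± √72)/2.
General solution: w(n) = A·r₁ⁿ + B·r₂ⁿ where r₁,r₂ = (8 ± √72)/2

Characteristic: r² - 8r - 2 = 0, Roots: r = (8 ± √72)/2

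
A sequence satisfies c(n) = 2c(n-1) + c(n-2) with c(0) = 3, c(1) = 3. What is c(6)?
Computing the sequence terms:
3, 3, 9, 21, 51, 123, 297

297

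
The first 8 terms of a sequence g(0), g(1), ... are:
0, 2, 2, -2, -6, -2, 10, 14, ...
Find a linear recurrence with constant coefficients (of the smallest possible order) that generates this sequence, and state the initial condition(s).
Look for the lowest-order linear relation among consecutive terms.
Observation: g(n) - 1·g(n-1) - (-2)·g(n-2) = 0 holds for the shown terms, and no order-1 relation g(n) = α·g(n-1) + β fits.
Check at n=3: 1·2 + (-2)·2 = -2. ✓

g(n) = g(n-1) - 2g(n-2), g(0) = 0, g(1) = 2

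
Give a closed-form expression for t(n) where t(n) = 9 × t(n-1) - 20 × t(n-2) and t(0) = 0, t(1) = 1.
Recurrence: t(n) = 9 × t(n-1) - 20 × t(n-2), initial: t(0) = 0, t(1) = 1.
Characteristic equation: r² - 9r + 20 = 0, which factors as (r - 5)(r - 4) = 0, so r = 5, 4. General solution t(n) = A·5ⁿ + B·4ⁿ. From t(0) = 0: A + B = 0. From t(1) = 1: 5A + 4B = 1. Solving gives A = 1, B = -1.

t(n) = 5ⁿ - 4ⁿ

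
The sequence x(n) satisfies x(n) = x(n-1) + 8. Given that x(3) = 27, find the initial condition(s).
x(3) = x(0) + 3·8, so x(0) = 27 - 24 = 3.

x(0) = 3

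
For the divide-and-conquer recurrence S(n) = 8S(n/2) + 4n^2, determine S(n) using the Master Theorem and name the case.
Master Theorem template: S(n) = a·S(n/b) + f(n).
Here: a=8, b=2, f(n)=4n^2
Compute log_b(a) = log_2(8) = 3.
f(n) = 4n^2 = O(n^(3-ε)) with ε = 1. Case 1: S(n) = Θ(n^log_b(a)) = Θ(n^3).

Case 1: S(n) = Θ(n^3)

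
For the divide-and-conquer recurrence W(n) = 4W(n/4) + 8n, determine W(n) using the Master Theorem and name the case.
Master Theorem template: W(n) = a·W(n/b) + f(n).
Here: a=4, b=4, f(n)=8n
Compute log_b(a) = log_4(4) = 1.
f(n) = 8n = Θ(n). Case 2: W(n) = Θ(n log n).

Case 2: W(n) = Θ(n log n)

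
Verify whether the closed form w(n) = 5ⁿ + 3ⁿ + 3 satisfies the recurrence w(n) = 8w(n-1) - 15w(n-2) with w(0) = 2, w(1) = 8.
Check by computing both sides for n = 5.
From the recurrence with w(0) = 2, w(1) = 8:
  w(0) = 2, w(1) = 8, w(2) = 34, w(3) = 152, w(4) = 706, w(5) = 3368
  so the recurrence gives w(5) = 3368.
From the proposed closed form w(n) = 5ⁿ + 3ⁿ + 3:
  w(5) = 3371.
The recurrence gives 3368 but the closed form gives 3371, so the closed form does not satisfy the recurrence.

No, the closed form is incorrect.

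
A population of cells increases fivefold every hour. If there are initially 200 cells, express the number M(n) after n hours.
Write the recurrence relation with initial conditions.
Each hour multiplies the count by 5, so the count after n hours depends only on the count after n-1 hours: M(n) = 5 × M(n-1). The starting count gives M(0) = 200.
Unrolling n times gives the closed form M(n) = 200 × 5ⁿ.

M(n) = 5 × M(n-1), M(0) = 200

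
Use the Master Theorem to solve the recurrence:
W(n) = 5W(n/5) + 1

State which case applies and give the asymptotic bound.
Master Theorem template: W(n) = a·W(n/b) + f(n).
Here: a=5, b=5, f(n)=1
Compute log_b(a) = log_5(5) = 1.
f(n) = 1 = O(n^(1-ε)) with ε = 1. Case 1: W(n) = Θ(n^log_b(a)) = Θ(n).

Case 1: W(n) = Θ(n)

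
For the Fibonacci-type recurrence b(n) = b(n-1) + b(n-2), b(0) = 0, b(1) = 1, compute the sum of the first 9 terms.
Computing the sequence terms: 0, 1, 1, 2, 3, 5, 8, 13, 21
Adding these values together:

54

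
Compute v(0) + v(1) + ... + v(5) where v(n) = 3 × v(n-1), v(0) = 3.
Computing the sequence terms: 3, 9, 27, 81, 243, 729
Adding these values together:

1092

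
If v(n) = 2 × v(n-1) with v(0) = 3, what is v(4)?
Computing step by step:
v(0) = 3
v(1) = 2 × 3 = 6
v(2) = 2 × 6 = 12
v(3) = 2 × 12 = 24
v(4) = 2 × 24 = 48

48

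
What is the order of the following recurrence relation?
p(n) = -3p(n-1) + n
The order is the largest lag k for which p(n-k) appears. Here the deepest term is p(n-1) (the n term is non-homogeneous and does not affect the order), so the order is 1.

Order 1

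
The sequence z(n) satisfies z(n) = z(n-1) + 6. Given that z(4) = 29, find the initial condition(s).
z(4) = z(0) + 4·6, so z(0) = 29 - 24 = 5.

z(0) = 5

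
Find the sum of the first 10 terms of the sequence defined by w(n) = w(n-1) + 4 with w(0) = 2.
Computing the sequence terms: 2, 6, 10, 14, 18, 22, 26, 30, 34, 38
Adding these values together:

200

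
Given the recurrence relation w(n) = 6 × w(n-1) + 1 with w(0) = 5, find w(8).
Computing step by step:
w(0) = 5
w(1) = 6 × 5 + 1 = 31
w(2) = 6 × 31 + 1 = 187
w(3) = 6 × 187 + 1 = 1123
w(4) = 6 × 1123 + 1 = 6739
w(5) = 6 × 6739 + 1 = 40435
w(6) = 6 × 40435 + 1 = 242611
w(7) = 6 × 242611 + 1 = 1455667
w(8) = 6 × 1455667 + 1 = 8734003

8734003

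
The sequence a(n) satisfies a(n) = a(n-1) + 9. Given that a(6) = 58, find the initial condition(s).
a(6) = a(0) + 6·9, so a(0) = 58 - 54 = 4.

a(0) = 4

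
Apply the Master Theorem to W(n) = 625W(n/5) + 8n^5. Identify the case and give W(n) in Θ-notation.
Master Theorem template: W(n) = a·W(n/b) + f(n).
Here: a=625, b=5, f(n)=8n^5
Compute log_b(a) = log_5(625) = 4.
f(n) = 8n^5 = Ω(n^(4+ε)) with ε = 1, and the regularity condition holds (a·f(n/b) = (a/b^5)·f(n) with a/b^5 = 5^-1 < 1). Case 3: W(n) = Θ(f(n)) = Θ(n^5).

Case 3: W(n) = Θ(n^5)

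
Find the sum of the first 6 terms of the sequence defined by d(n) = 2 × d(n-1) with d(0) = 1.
Computing the sequence terms: 1, 2, 4, 8, 16, 32
Adding these values together:

63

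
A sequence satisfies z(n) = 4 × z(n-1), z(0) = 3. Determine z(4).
Computing step by step:
z(0) = 3
z(1) = 4 × 3 = 12
z(2) = 4 × 12 = 48
z(3) = 4 × 48 = 192
z(4) = 4 × 192 = 768

768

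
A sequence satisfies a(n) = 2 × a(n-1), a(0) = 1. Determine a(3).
Computing step by step:
a(0) = 1
a(1) = 2 × 1 = 2
a(2) = 2 × 2 = 4
a(3) = 2 × 4 = 8

8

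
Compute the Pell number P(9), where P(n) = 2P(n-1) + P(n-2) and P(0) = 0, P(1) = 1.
Computing the sequence terms:
0, 1, 2, 5, 12, 29, 70, 169, 408, 985

985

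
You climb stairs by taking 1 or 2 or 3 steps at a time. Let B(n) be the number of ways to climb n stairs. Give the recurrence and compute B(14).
Condition on the size of the last step (1 to 3): before it there were n-1, …, n-3 stairs climbed, and these cases are disjoint, so B(n) = B(n-1) + B(n-2) + B(n-3) (order-3 linear recurrence).
Initial conditions by direct count (compositions of i into parts ≤ 3): B(1) = 1; B(2) = 2; B(3) = 4.
Iterating the recurrence: B(4) = 7, B(5) = 13, B(6) = 24, B(7) = 44, B(8) = 81, B(9) = 149, B(10) = 274, B(11) = 504, B(12) = 927, B(13) = 1705, B(14) = 3136.

B(n) = B(n-1) + B(n-2) + B(n-3), B(1) = 1, B(2) = 2, B(3) = 4; B(14) = 3136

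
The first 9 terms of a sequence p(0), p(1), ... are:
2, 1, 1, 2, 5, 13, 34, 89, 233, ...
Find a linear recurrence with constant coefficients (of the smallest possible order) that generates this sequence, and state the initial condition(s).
Look for the lowest-order linear relation among consecutive terms.
Observation: p(n) - 3·p(n-1) - (-1)·p(n-2) = 0 holds for the shown terms, and no order-1 relation p(n) = α·p(n-1) + β fits.
Check at n=3: 3·1 + (-1)·1 = 2. ✓

p(n) = 3p(n-1) - p(n-2), p(0) = 2, p(1) = 1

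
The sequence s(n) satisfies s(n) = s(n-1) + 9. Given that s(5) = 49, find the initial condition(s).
s(5) = s(0) + 5·9, so s(0) = 49 - 45 = 4.

s(0) = 4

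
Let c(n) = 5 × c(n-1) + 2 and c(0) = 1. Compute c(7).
Computing step by step:
c(0) = 1
c(1) = 5 × 1 + 2 = 7
c(2) = 5 × 7 + 2 = 37
c(3) = 5 × 37 + 2 = 187
c(4) = 5 × 187 + 2 = 937
c(5) = 5 × 937 + 2 = 4687
c(6) = 5 × 4687 + 2 = 23437
c(7) = 5 × 23437 + 2 = 117187

117187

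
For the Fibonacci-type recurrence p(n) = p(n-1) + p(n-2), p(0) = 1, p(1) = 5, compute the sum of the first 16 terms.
Computing the sequence terms: 1, 5, 6, 11, 17, 28, 45, 73, 118, 191, 309, 500, 809, 1309, 2118, 3427
Adding these values together:

8967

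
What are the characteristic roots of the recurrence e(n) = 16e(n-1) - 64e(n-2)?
Substitute e(n) = rⁿ and divide through by rⁿ⁻²: r² - 16r + 64 = 0
Factor: (r - 8)² = 0, so r = 8 (double root).
General solution: e(n) = (A + Bn)·8ⁿ

Characteristic: r² - 16r + 64 = 0, Roots: r = 8 (double root)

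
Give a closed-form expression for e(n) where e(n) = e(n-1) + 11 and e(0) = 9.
Recurrence: e(n) = e(n-1) + 11, initial: e(0) = 9.
Each step adds 11, so e(n) = e(0) + 11n = 11n + 9.

e(n) = 11n + 9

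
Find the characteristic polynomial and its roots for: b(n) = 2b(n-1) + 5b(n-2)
Substitute b(n) = rⁿ and divide through by rⁿ⁻²: r² - 2r - 5 = 0
Discriminant: 2² + 4·5 = 24, not a perfect square, so by the quadratic formula r = (2 ± √24)/2.
General solution: b(n) = A·r₁ⁿ + B·r₂ⁿ where r₁,r₂ = (2 ± √24)/2

Characteristic: r² - 2r - 5 = 0, Roots: r = (2 ± √24)/2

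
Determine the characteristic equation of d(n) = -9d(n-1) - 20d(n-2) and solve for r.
Substitute d(n) = rⁿ and divide through by rⁿ⁻²: r² + 9r + 20 = 0
Factor: (r + 4)(r + 5) = 0, so r = -4, -5.
General solution: d(n) = A·(-4)ⁿ + B·(-5)ⁿ

Characteristic: r² + 9r + 20 = 0, Roots: r = -4, -5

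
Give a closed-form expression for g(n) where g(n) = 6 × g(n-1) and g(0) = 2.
Recurrence: g(n) = 6 × g(n-1), initial: g(0) = 2.
Each term is 6 times the previous, so this is geometric with ratio 6. After n steps: g(n) = g(0)·6ⁿ = 2·6ⁿ.

g(n) = 2·6ⁿ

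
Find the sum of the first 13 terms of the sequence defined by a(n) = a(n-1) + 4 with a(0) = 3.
Computing the sequence terms: 3, 7, 11, 15, 19, 23, 27, 31, 35, 39, 43, 47, 51
Adding these values together:

351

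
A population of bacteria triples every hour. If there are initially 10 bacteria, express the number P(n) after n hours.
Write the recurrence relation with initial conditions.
Each hour multiplies the count by 3, so the count after n hours depends only on the count after n-1 hours: P(n) = 3 × P(n-1). The starting count gives P(0) = 10.
Unrolling n times gives the closed form P(n) = 10 × 3ⁿ.

P(n) = 3 × P(n-1), P(0) = 10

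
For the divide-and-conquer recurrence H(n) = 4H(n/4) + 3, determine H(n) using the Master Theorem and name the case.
Master Theorem template: H(n) = a·H(n/b) + f(n).
Here: a=4, b=4, f(n)=3
Compute log_b(a) = log_4(4) = 1.
f(n) = 3 = O(n^(1-ε)) with ε = 1. Case 1: H(n) = Θ(n^log_b(a)) = Θ(n).

Case 1: H(n) = Θ(n)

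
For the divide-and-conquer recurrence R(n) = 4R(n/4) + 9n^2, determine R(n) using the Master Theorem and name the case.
Master Theorem template: R(n) = a·R(n/b) + f(n).
Here: a=4, b=4, f(n)=9n^2
Compute log_b(a) = log_4(4) = 1.
f(n) = 9n^2 = Ω(n^(1+ε)) with ε = 1, and the regularity condition holds (a·f(n/b) = (a/b^2)·f(n) with a/b^2 = 4^-1 < 1). Case 3: R(n) = Θ(f(n)) = Θ(n^2).

Case 3: R(n) = Θ(n^2)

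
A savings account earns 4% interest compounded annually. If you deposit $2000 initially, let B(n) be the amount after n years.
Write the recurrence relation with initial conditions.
Each year the balance grows by 4%, i.e. is multiplied by 1 + 4/100 = 1.04, so B(n) = 1.04 × B(n-1). The initial deposit gives B(0) = 2000.
Unrolling gives the closed form B(n) = 2000 × (1.04)ⁿ.

B(n) = 1.04 × B(n-1), B(0) = 2000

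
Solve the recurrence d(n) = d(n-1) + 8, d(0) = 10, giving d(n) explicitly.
Recurrence: d(n) = d(n-1) + 8, initial: d(0) = 10.
Each step adds 8, so d(n) = d(0) + 8n = 8n + 10.

d(n) = 8n + 10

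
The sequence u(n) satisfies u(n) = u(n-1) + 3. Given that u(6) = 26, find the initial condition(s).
u(6) = u(0) + 6·3, so u(0) = 26 - 18 = 8.

u(0) = 8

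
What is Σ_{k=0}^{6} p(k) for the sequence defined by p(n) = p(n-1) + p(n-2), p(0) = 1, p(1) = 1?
Computing the sequence terms: 1, 1, 2, 3, 5, 8, 13
Adding these values together:

33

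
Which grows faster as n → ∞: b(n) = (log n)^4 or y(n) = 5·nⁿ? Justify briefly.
Comparing growth rates:
Growth-rate hierarchy: log n ≺ any polynomial ≺ any exponential cⁿ (c>1) ≺ n! ≺ nⁿ.
super-exponential nⁿ dominates polylogarithmic (log n)^4 asymptotically.

y(n) grows faster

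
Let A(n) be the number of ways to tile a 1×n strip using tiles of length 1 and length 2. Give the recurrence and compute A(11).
Condition on the last tile: it has length 1 (leaving a 1×(n-1) strip) or length 2 (leaving a 1×(n-2) strip), so A(n) = A(n-1) + A(n-2) (order-2 linear recurrence).
For 0 ≤ i < 2 only unit tiles fit, so A(i) = 1.
Iterating the recurrence: A(2) = 2, A(3) = 3, A(4) = 5, A(5) = 8, A(6) = 13, A(7) = 21, A(8) = 34, A(9) = 55, A(10) = 89, A(11) = 144.

A(n) = A(n-1) + A(n-2), with A(i) = 1 for 0 ≤ i < 2; A(11) = 144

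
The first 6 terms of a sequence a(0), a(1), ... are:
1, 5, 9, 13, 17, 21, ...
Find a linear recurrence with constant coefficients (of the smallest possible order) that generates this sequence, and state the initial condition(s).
Look for the lowest-order linear relation among consecutive terms.
Observation: consecutive differences are constant (= 4).
Check at n=2: 1·5 + 4 = 9. ✓

a(n) = a(n-1) + 4, a(0) = 1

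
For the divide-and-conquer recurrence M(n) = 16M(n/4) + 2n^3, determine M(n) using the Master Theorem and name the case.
Master Theorem template: M(n) = a·M(n/b) + f(n).
Here: a=16, b=4, f(n)=2n^3
Compute log_b(a) = log_4(16) = 2.
f(n) = 2n^3 = Ω(n^(2+ε)) with ε = 1, and the regularity condition holds (a·f(n/b) = (a/b^3)·f(n) with a/b^3 = 4^-1 < 1). Case 3: M(n) = Θ(f(n)) = Θ(n^3).

Case 3: M(n) = Θ(n^3)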